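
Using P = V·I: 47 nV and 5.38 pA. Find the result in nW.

47 × 10^-9 × 5.38 × 10^-12 = 252.86 × 10^-21 W

0.00000000025286 nW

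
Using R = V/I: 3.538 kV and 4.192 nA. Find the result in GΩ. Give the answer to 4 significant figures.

(3.538e3) / (4.192e-9) = 0.843989e12 Ω

844.0 GΩ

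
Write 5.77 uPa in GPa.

0.00000000000000577 GPa

micro = 10^-6, giga = 10^9; factor is 10^-15.
5.77 × 10^-15 = 0.00000000000000577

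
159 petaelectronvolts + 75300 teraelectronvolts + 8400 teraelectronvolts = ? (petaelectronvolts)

In petaelectronvolts:
  159 petaelectronvolts → 159
  75300 teraelectronvolts = 75300 × 10⁻³ petaelectronvolts = 75.3
  8400 teraelectronvolts = 8400 × 10⁻³ petaelectronvolts = 8.4
Sum: 159 + 75.3 + 8.4 = 242.7

242.7 petaelectronvolts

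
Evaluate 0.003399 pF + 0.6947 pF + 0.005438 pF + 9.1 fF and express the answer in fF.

712.637 fF

In fF:
  0.003399 pF = 0.003399 × 10³ fF = 3.399
  0.6947 pF = 0.6947 × 10³ fF = 694.7
  0.005438 pF = 0.005438 × 10³ fF = 5.438
  9.1 fF → 9.1
Sum: 3.399 + 694.7 + 5.438 + 9.1 = 712.637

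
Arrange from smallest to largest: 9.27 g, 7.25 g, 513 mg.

513 mg < 7.25 g < 9.27 g

9.27 g = 9.27 g
7.25 g = 7.25 g
513 mg = 0.513 g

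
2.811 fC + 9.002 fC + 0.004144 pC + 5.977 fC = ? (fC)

21.934 fC

In fC:
  2.811 fC → 2.811
  9.002 fC → 9.002
  0.004144 pC = 0.004144 × 10^3 fC = 4.144
  5.977 fC → 5.977
Sum: 2.811 + 9.002 + 4.144 + 5.977 = 21.934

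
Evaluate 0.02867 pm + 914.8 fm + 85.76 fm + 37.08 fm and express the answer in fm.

1066.31 fm

In fm:
  0.02867 pm = 0.02867 × 10³ fm = 28.67
  914.8 fm → 914.8
  85.76 fm → 85.76
  37.08 fm → 37.08
Sum: 28.67 + 914.8 + 85.76 + 37.08 = 1066.31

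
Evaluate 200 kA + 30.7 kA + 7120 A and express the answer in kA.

237.82 kA

In kA:
  200 kA → 200
  30.7 kA → 30.7
  7120 A = 7120 × 10^-3 kA = 7.12
Sum: 200 + 30.7 + 7.12 = 237.82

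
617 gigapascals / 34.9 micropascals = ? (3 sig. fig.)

17700000000000000

(617 × 10⁹) / (34.9 × 10⁻⁶) = 17.68 × 10¹⁵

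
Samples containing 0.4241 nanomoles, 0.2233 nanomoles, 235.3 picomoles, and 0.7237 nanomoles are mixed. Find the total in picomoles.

In picomoles:
  0.4241 nanomoles = 0.4241 × 10^3 picomoles = 424.1
  0.2233 nanomoles = 0.2233 × 10^3 picomoles = 223.3
  235.3 picomoles → 235.3
  0.7237 nanomoles = 0.7237 × 10^3 picomoles = 723.7
Sum: 424.1 + 223.3 + 235.3 + 723.7 = 1606.4

1606.4 picomoles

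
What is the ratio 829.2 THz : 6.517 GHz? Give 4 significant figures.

127200

(829.2 × 10^12) / (6.517 × 10^9) = 127.24 × 10^3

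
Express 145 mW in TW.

0.000000000000145 TW

milli = 10⁻³, tera = 10¹²; factor is 10⁻¹⁵.
145 × 10⁻¹⁵ = 0.000000000000145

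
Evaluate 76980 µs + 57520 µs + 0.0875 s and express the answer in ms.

In ms:
  76980 µs = 76980e-3 ms = 76.98
  57520 µs = 57520e-3 ms = 57.52
  0.0875 s = 0.0875e3 ms = 87.5
Sum: 76.98 + 57.52 + 87.5 = 222

222 ms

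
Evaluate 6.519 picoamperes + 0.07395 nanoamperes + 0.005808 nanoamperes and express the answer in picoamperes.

In picoamperes:
  6.519 picoamperes → 6.519
  0.07395 nanoamperes = 0.07395e3 picoamperes = 73.95
  0.005808 nanoamperes = 0.005808e3 picoamperes = 5.808
Sum: 6.519 + 73.95 + 5.808 = 86.277

86.277 picoamperes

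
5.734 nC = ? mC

nano = 1e-9, milli = 1e-3; factor is 1e-6.
5.734 × 1e-6 = 0.000005734

0.000005734 mC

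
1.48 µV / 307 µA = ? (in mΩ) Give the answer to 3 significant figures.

4.82 mΩ

(1.48e-6) / (307e-6) = 0.0048208 Ω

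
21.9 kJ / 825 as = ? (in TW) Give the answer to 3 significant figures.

(21.9 × 10³) / (825 × 10⁻¹⁸) = 0.026545 × 10²¹ W

26500000 TW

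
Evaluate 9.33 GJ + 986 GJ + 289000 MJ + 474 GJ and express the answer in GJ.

1758.33 GJ

In GJ:
  9.33 GJ → 9.33
  986 GJ → 986
  289000 MJ = 289000e-3 GJ = 289
  474 GJ → 474
Sum: 9.33 + 986 + 289 + 474 = 1758.33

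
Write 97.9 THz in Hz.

tera = 10^12, (no prefix) = 10^0; factor is 10^12.
97.9 × 10^12 = 97900000000000

97900000000000 Hz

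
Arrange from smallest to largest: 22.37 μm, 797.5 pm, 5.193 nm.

22.37 μm = 0.00002237 m
797.5 pm = 0.0000000007975 m
5.193 nm = 0.000000005193 m

797.5 pm < 5.193 nm < 22.37 μm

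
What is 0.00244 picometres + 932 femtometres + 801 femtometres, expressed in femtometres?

In femtometres:
  0.00244 picometres = 0.00244 × 10^3 femtometres = 2.44
  932 femtometres → 932
  801 femtometres → 801
Sum: 2.44 + 932 + 801 = 1735.44

1735.44 femtometres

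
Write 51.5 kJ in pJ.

kilo = 1e3, pico = 1e-12; factor is 1e15.
51.5 × 1e15 = 51500000000000000

51500000000000000 pJ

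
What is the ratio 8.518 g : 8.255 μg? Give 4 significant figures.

1032000

(8.518) / (8.255 × 10⁻⁶) = 1.0319 × 10⁶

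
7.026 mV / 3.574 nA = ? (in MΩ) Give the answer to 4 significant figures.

1.966 MΩ

(7.026 × 10^-3) / (3.574 × 10^-9) = 1.96586 × 10^6 Ω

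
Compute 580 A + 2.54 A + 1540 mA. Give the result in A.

In A:
  580 A → 580
  2.54 A → 2.54
  1540 mA = 1540 × 10⁻³ A = 1.54
Sum: 580 + 2.54 + 1.54 = 584.08

584.08 A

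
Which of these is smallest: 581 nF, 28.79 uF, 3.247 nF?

3.247 nF

581 nF = 0.000000581 F
28.79 uF = 0.00002879 F
3.247 nF = 0.000000003247 F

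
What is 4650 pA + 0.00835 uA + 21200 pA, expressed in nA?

34.2 nA

In nA:
  4650 pA = 4650 × 10^-3 nA = 4.65
  0.00835 uA = 0.00835 × 10^3 nA = 8.35
  21200 pA = 21200 × 10^-3 nA = 21.2
Sum: 4.65 + 8.35 + 21.2 = 34.2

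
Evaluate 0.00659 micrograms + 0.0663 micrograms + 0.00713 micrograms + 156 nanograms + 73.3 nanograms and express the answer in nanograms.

In nanograms:
  0.00659 micrograms = 0.00659 × 10^3 nanograms = 6.59
  0.0663 micrograms = 0.0663 × 10^3 nanograms = 66.3
  0.00713 micrograms = 0.00713 × 10^3 nanograms = 7.13
  156 nanograms → 156
  73.3 nanograms → 73.3
Sum: 6.59 + 66.3 + 7.13 + 156 + 73.3 = 309.32

309.32 nanograms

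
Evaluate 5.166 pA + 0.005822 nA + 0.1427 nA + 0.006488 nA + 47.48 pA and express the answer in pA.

In pA:
  5.166 pA → 5.166
  0.005822 nA = 0.005822 × 10^3 pA = 5.822
  0.1427 nA = 0.1427 × 10^3 pA = 142.7
  0.006488 nA = 0.006488 × 10^3 pA = 6.488
  47.48 pA → 47.48
Sum: 5.166 + 5.822 + 142.7 + 6.488 + 47.48 = 207.656

207.656 pA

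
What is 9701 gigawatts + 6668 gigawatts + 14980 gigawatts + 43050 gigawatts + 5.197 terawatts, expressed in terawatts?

79.596 terawatts

In terawatts:
  9701 gigawatts = 9701e-3 terawatts = 9.701
  6668 gigawatts = 6668e-3 terawatts = 6.668
  14980 gigawatts = 14980e-3 terawatts = 14.98
  43050 gigawatts = 43050e-3 terawatts = 43.05
  5.197 terawatts → 5.197
Sum: 9.701 + 6.668 + 14.98 + 43.05 + 5.197 = 79.596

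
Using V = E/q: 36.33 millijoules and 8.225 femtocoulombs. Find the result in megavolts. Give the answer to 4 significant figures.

(36.33 × 10^-3) / (8.225 × 10^-15) = 4.41702 × 10^12 V

4417000 megavolts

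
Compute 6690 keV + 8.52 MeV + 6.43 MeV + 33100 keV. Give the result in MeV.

In MeV:
  6690 keV = 6690 × 10⁻³ MeV = 6.69
  8.52 MeV → 8.52
  6.43 MeV → 6.43
  33100 keV = 33100 × 10⁻³ MeV = 33.1
Sum: 6.69 + 8.52 + 6.43 + 33.1 = 54.74

54.74 MeV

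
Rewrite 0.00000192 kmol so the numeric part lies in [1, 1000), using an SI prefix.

1.92 mmol

= 1.92 × 10⁻³ mol; 10⁻³ is milli.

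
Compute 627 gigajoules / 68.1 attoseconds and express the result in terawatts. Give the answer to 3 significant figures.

(627 × 10^9) / (68.1 × 10^-18) = 9.207 × 10^27 W

9210000000000000 terawatts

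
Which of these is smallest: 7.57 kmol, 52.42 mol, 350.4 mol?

52.42 mol

7.57 kmol = 7570 mol
52.42 mol = 52.42 mol
350.4 mol = 350.4 mol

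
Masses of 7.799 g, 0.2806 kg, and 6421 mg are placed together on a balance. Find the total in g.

In g:
  7.799 g → 7.799
  0.2806 kg = 0.2806 × 10^3 g = 280.6
  6421 mg = 6421 × 10^-3 g = 6.421
Sum: 7.799 + 280.6 + 6.421 = 294.82

294.82 g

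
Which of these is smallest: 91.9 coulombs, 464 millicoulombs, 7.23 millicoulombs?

91.9 coulombs = 91.9 coulombs
464 millicoulombs = 0.464 coulombs
7.23 millicoulombs = 0.00723 coulombs

7.23 millicoulombs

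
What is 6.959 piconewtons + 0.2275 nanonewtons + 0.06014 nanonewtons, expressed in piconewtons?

294.599 piconewtons

In piconewtons:
  6.959 piconewtons → 6.959
  0.2275 nanonewtons = 0.2275 × 10³ piconewtons = 227.5
  0.06014 nanonewtons = 0.06014 × 10³ piconewtons = 60.14
Sum: 6.959 + 227.5 + 60.14 = 294.599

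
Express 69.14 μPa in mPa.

0.06914 mPa

micro = 1e-6, milli = 1e-3; factor is 1e-3.
69.14 × 1e-3 = 0.06914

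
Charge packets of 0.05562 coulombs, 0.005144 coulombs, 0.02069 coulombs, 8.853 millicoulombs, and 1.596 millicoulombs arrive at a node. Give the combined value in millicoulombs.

In millicoulombs:
  0.05562 coulombs = 0.05562e3 millicoulombs = 55.62
  0.005144 coulombs = 0.005144e3 millicoulombs = 5.144
  0.02069 coulombs = 0.02069e3 millicoulombs = 20.69
  8.853 millicoulombs → 8.853
  1.596 millicoulombs → 1.596
Sum: 55.62 + 5.144 + 20.69 + 8.853 + 1.596 = 91.903

91.903 millicoulombs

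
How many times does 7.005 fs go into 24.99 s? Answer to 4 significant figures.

3567000000000000

(24.99) / (7.005 × 10⁻¹⁵) = 3.5675 × 10¹⁵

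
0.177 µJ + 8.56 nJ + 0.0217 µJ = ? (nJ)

207.26 nJ

In nJ:
  0.177 µJ = 0.177e3 nJ = 177
  8.56 nJ → 8.56
  0.0217 µJ = 0.0217e3 nJ = 21.7
Sum: 177 + 8.56 + 21.7 = 207.26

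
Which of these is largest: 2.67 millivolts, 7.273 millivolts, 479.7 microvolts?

7.273 millivolts

2.67 millivolts = 0.00267 volts
7.273 millivolts = 0.007273 volts
479.7 microvolts = 0.0004797 volts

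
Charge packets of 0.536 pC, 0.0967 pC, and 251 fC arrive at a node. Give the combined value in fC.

In fC:
  0.536 pC = 0.536 × 10³ fC = 536
  0.0967 pC = 0.0967 × 10³ fC = 96.7
  251 fC → 251
Sum: 536 + 96.7 + 251 = 883.7

883.7 fC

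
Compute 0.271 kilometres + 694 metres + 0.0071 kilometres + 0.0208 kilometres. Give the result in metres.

992.9 metres

In metres:
  0.271 kilometres = 0.271 × 10^3 metres = 271
  694 metres → 694
  0.0071 kilometres = 0.0071 × 10^3 metres = 7.1
  0.0208 kilometres = 0.0208 × 10^3 metres = 20.8
Sum: 271 + 694 + 7.1 + 20.8 = 992.9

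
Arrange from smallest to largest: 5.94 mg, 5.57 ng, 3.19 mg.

5.94 mg = 0.00594 g
5.57 ng = 0.00000000557 g
3.19 mg = 0.00319 g

5.57 ng < 3.19 mg < 5.94 mg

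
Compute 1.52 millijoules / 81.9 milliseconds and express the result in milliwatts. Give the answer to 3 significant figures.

18.6 milliwatts

(1.52e-3) / (81.9e-3) = 0.018559 W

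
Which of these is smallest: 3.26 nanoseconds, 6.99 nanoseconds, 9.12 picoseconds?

3.26 nanoseconds = 0.00000000326 seconds
6.99 nanoseconds = 0.00000000699 seconds
9.12 picoseconds = 0.00000000000912 seconds

9.12 picoseconds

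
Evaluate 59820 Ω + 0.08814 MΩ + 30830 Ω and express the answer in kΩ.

In kΩ:
  59820 Ω = 59820 × 10⁻³ kΩ = 59.82
  0.08814 MΩ = 0.08814 × 10³ kΩ = 88.14
  30830 Ω = 30830 × 10⁻³ kΩ = 30.83
Sum: 59.82 + 88.14 + 30.83 = 178.79

178.79 kΩ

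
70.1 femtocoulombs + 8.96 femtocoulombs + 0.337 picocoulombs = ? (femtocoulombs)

In femtocoulombs:
  70.1 femtocoulombs → 70.1
  8.96 femtocoulombs → 8.96
  0.337 picocoulombs = 0.337e3 femtocoulombs = 337
Sum: 70.1 + 8.96 + 337 = 416.06

416.06 femtocoulombs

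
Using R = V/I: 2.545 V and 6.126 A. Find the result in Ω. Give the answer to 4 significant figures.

(2.545) / (6.126) = 0.415442 Ω

0.4154 Ω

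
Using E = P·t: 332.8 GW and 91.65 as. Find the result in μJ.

332.8 × 10⁹ × 91.65 × 10⁻¹⁸ = 30501.12 × 10⁻⁹ J

30.50112 μJ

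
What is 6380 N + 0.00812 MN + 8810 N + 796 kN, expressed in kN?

In kN:
  6380 N = 6380 × 10⁻³ kN = 6.38
  0.00812 MN = 0.00812 × 10³ kN = 8.12
  8810 N = 8810 × 10⁻³ kN = 8.81
  796 kN → 796
Sum: 6.38 + 8.12 + 8.81 + 796 = 819.31

819.31 kN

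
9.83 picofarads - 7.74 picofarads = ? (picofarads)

In picofarads:
  9.83 picofarads → 9.83
  7.74 picofarads → 7.74
Difference: 9.83 - 7.74 = 2.09

2.09 picofarads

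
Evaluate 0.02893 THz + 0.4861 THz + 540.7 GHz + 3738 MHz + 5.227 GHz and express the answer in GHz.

1064.695 GHz

In GHz:
  0.02893 THz = 0.02893 × 10³ GHz = 28.93
  0.4861 THz = 0.4861 × 10³ GHz = 486.1
  540.7 GHz → 540.7
  3738 MHz = 3738 × 10⁻³ GHz = 3.738
  5.227 GHz → 5.227
Sum: 28.93 + 486.1 + 540.7 + 3.738 + 5.227 = 1064.695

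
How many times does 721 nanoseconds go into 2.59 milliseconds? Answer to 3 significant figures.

(2.59 × 10⁻³) / (721 × 10⁻⁹) = 0.003592 × 10⁶

3590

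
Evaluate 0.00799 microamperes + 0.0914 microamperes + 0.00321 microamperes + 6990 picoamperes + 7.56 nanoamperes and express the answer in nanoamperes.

In nanoamperes:
  0.00799 microamperes = 0.00799e3 nanoamperes = 7.99
  0.0914 microamperes = 0.0914e3 nanoamperes = 91.4
  0.00321 microamperes = 0.00321e3 nanoamperes = 3.21
  6990 picoamperes = 6990e-3 nanoamperes = 6.99
  7.56 nanoamperes → 7.56
Sum: 7.99 + 91.4 + 3.21 + 6.99 + 7.56 = 117.15

117.15 nanoamperes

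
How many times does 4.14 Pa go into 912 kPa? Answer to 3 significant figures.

(912 × 10³) / (4.14) = 220.3 × 10³

220000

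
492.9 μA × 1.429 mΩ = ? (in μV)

492.9e-6 × 1.429e-3 = 704.3541e-9 V

0.7043541 μV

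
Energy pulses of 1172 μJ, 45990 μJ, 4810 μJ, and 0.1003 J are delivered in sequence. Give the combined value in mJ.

In mJ:
  1172 μJ = 1172 × 10⁻³ mJ = 1.172
  45990 μJ = 45990 × 10⁻³ mJ = 45.99
  4810 μJ = 4810 × 10⁻³ mJ = 4.81
  0.1003 J = 0.1003 × 10³ mJ = 100.3
Sum: 1.172 + 45.99 + 4.81 + 100.3 = 152.272

152.272 mJ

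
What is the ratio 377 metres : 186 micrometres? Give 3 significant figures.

(377) / (186 × 10^-6) = 2.027 × 10^6

2030000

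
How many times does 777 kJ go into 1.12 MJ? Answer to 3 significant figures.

(1.12 × 10^6) / (777 × 10^3) = 0.001441 × 10^3

1.44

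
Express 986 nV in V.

nano = 10^-9, (no prefix) = 10^0; factor is 10^-9.
986 × 10^-9 = 0.000000986

0.000000986 V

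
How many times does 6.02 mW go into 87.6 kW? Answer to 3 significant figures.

(87.6 × 10^3) / (6.02 × 10^-3) = 14.55 × 10^6

14600000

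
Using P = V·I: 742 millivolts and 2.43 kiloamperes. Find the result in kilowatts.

742 × 10⁻³ × 2.43 × 10³ = 1803.06 W

1.80306 kilowatts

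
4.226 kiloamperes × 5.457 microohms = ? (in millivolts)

23.061282 millivolts

4.226 × 10³ × 5.457 × 10⁻⁶ = 23.061282 × 10⁻³ V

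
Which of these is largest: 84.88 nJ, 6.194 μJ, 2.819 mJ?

2.819 mJ

84.88 nJ = 0.00000008488 J
6.194 μJ = 0.000006194 J
2.819 mJ = 0.002819 J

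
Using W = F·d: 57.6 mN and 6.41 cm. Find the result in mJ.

57.6 × 10⁻³ × 6.41 × 10⁻² = 369.216 × 10⁻⁵ J

3.69216 mJ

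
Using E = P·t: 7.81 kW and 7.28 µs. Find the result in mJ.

7.81e3 × 7.28e-6 = 56.8568e-3 J

56.8568 mJ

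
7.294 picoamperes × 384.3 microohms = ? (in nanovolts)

7.294 × 10⁻¹² × 384.3 × 10⁻⁶ = 2803.0842 × 10⁻¹⁸ V

0.0000028030842 nanovolts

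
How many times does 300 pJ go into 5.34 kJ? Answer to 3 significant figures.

17800000000000

(5.34 × 10^3) / (300 × 10^-12) = 0.0178 × 10^15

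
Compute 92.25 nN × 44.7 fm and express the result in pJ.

0.000000004123575 pJ

92.25 × 10^-9 × 44.7 × 10^-15 = 4123.575 × 10^-24 J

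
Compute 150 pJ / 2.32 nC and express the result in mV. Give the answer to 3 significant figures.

64.7 mV

(150 × 10^-12) / (2.32 × 10^-9) = 64.655 × 10^-3 V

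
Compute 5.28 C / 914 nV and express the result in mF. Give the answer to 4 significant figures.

5777000000 mF

(5.28) / (914 × 10⁻⁹) = 0.00577681 × 10⁹ F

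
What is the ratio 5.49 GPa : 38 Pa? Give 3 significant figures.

144000000

(5.49 × 10⁹) / (38) = 0.1445 × 10⁹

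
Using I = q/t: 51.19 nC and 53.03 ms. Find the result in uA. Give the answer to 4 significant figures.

(51.19e-9) / (53.03e-3) = 0.965303e-6 A

0.9653 uA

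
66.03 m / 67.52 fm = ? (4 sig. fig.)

977900000000000

(66.03) / (67.52 × 10^-15) = 0.97793 × 10^15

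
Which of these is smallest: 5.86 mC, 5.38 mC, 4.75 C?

5.86 mC = 0.00586 C
5.38 mC = 0.00538 C
4.75 C = 4.75 C

5.38 mC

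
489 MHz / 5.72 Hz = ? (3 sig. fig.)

(489 × 10^6) / (5.72) = 85.49 × 10^6

85500000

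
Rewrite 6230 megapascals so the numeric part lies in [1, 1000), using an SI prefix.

6.23 gigapascals

= 6.23 × 10^9 pascals; 10^9 is giga.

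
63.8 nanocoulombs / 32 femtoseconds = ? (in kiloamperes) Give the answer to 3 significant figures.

1990 kiloamperes

(63.8e-9) / (32e-15) = 1.9938e6 A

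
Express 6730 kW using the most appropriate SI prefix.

6.73 MW

= 6.73e6 W; 1e6 is mega.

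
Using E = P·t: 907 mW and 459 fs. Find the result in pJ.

0.416313 pJ

907e-3 × 459e-15 = 416313e-18 J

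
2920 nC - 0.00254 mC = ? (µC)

In µC:
  2920 nC = 2920e-3 µC = 2.92
  0.00254 mC = 0.00254e3 µC = 2.54
Difference: 2.92 - 2.54 = 0.38

0.38 µC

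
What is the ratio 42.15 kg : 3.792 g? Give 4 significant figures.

11120

(42.15 × 10^3) / (3.792) = 11.116 × 10^3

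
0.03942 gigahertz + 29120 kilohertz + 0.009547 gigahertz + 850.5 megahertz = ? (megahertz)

In megahertz:
  0.03942 gigahertz = 0.03942 × 10³ megahertz = 39.42
  29120 kilohertz = 29120 × 10⁻³ megahertz = 29.12
  0.009547 gigahertz = 0.009547 × 10³ megahertz = 9.547
  850.5 megahertz → 850.5
Sum: 39.42 + 29.12 + 9.547 + 850.5 = 928.587

928.587 megahertz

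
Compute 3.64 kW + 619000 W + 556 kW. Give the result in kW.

In kW:
  3.64 kW → 3.64
  619000 W = 619000e-3 kW = 619
  556 kW → 556
Sum: 3.64 + 619 + 556 = 1178.64

1178.64 kW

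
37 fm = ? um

0.000000037 um

femto = 10⁻¹⁵, micro = 10⁻⁶; factor is 10⁻⁹.
37 × 10⁻⁹ = 0.000000037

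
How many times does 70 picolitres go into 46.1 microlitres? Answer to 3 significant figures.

659000

(46.1 × 10⁻⁶) / (70 × 10⁻¹²) = 0.6586 × 10⁶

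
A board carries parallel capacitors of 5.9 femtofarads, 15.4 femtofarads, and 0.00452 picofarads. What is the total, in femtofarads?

In femtofarads:
  5.9 femtofarads → 5.9
  15.4 femtofarads → 15.4
  0.00452 picofarads = 0.00452e3 femtofarads = 4.52
Sum: 5.9 + 15.4 + 4.52 = 25.82

25.82 femtofarads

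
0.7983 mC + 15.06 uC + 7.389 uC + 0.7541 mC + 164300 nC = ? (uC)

1739.149 uC

In uC:
  0.7983 mC = 0.7983e3 uC = 798.3
  15.06 uC → 15.06
  7.389 uC → 7.389
  0.7541 mC = 0.7541e3 uC = 754.1
  164300 nC = 164300e-3 uC = 164.3
Sum: 798.3 + 15.06 + 7.389 + 754.1 + 164.3 = 1739.149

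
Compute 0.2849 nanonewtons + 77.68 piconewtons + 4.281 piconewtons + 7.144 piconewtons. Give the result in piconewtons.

In piconewtons:
  0.2849 nanonewtons = 0.2849 × 10^3 piconewtons = 284.9
  77.68 piconewtons → 77.68
  4.281 piconewtons → 4.281
  7.144 piconewtons → 7.144
Sum: 284.9 + 77.68 + 4.281 + 7.144 = 374.005

374.005 piconewtons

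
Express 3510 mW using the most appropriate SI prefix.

3.51 W

= 3.51 W; mantissa already in [1, 1000).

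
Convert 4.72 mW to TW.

0.00000000000000472 TW

milli = 10^-3, tera = 10^12; factor is 10^-15.
4.72 × 10^-15 = 0.00000000000000472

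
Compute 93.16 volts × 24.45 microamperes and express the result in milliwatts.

93.16 × 24.45 × 10⁻⁶ = 2277.762 × 10⁻⁶ W

2.277762 milliwatts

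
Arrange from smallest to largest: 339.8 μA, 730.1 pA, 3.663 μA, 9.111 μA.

339.8 μA = 0.0003398 A
730.1 pA = 0.0000000007301 A
3.663 μA = 0.000003663 A
9.111 μA = 0.000009111 A

730.1 pA < 3.663 μA < 9.111 μA < 339.8 μA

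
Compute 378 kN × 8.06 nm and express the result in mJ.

3.04668 mJ

378 × 10³ × 8.06 × 10⁻⁹ = 3046.68 × 10⁻⁶ J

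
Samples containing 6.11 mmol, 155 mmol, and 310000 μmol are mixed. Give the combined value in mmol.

471.11 mmol

In mmol:
  6.11 mmol → 6.11
  155 mmol → 155
  310000 μmol = 310000 × 10^-3 mmol = 310
Sum: 6.11 + 155 + 310 = 471.11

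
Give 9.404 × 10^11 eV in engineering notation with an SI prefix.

= 940.4 × 10^9 eV; 10^9 is giga.

940.4 GeV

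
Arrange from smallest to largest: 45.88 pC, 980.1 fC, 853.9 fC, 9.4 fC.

45.88 pC = 0.00000000004588 C
980.1 fC = 0.0000000000009801 C
853.9 fC = 0.0000000000008539 C
9.4 fC = 0.0000000000000094 C

9.4 fC < 853.9 fC < 980.1 fC < 45.88 pC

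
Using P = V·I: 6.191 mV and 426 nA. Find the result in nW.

2.637366 nW

6.191e-3 × 426e-9 = 2637.366e-12 W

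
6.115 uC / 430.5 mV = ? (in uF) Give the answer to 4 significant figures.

(6.115e-6) / (430.5e-3) = 0.0142044e-3 F

14.20 uF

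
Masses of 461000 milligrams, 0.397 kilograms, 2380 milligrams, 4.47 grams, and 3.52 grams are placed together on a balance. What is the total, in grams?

868.37 grams

In grams:
  461000 milligrams = 461000 × 10⁻³ grams = 461
  0.397 kilograms = 0.397 × 10³ grams = 397
  2380 milligrams = 2380 × 10⁻³ grams = 2.38
  4.47 grams → 4.47
  3.52 grams → 3.52
Sum: 461 + 397 + 2.38 + 4.47 + 3.52 = 868.37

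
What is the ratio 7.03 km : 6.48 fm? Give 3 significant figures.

(7.03e3) / (6.48e-15) = 1.085e18

1080000000000000000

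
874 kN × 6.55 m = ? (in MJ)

5.7247 MJ

874 × 10³ × 6.55 = 5724.7 × 10³ J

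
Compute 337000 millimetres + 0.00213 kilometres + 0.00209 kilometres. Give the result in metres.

In metres:
  337000 millimetres = 337000e-3 metres = 337
  0.00213 kilometres = 0.00213e3 metres = 2.13
  0.00209 kilometres = 0.00209e3 metres = 2.09
Sum: 337 + 2.13 + 2.09 = 341.22

341.22 metres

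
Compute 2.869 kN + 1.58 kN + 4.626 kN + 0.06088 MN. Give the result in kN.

In kN:
  2.869 kN → 2.869
  1.58 kN → 1.58
  4.626 kN → 4.626
  0.06088 MN = 0.06088e3 kN = 60.88
Sum: 2.869 + 1.58 + 4.626 + 60.88 = 69.955

69.955 kN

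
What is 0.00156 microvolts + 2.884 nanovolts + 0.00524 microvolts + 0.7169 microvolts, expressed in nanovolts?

726.584 nanovolts

In nanovolts:
  0.00156 microvolts = 0.00156 × 10³ nanovolts = 1.56
  2.884 nanovolts → 2.884
  0.00524 microvolts = 0.00524 × 10³ nanovolts = 5.24
  0.7169 microvolts = 0.7169 × 10³ nanovolts = 716.9
Sum: 1.56 + 2.884 + 5.24 + 716.9 = 726.584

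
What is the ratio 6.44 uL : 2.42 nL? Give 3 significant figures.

(6.44 × 10⁻⁶) / (2.42 × 10⁻⁹) = 2.661 × 10³

2660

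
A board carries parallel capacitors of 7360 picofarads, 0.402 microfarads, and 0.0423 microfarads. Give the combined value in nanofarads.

In nanofarads:
  7360 picofarads = 7360e-3 nanofarads = 7.36
  0.402 microfarads = 0.402e3 nanofarads = 402
  0.0423 microfarads = 0.0423e3 nanofarads = 42.3
Sum: 7.36 + 402 + 42.3 = 451.66

451.66 nanofarads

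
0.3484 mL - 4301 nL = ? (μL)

In μL:
  0.3484 mL = 0.3484 × 10^3 μL = 348.4
  4301 nL = 4301 × 10^-3 μL = 4.301
Difference: 348.4 - 4.301 = 344.099

344.099 μL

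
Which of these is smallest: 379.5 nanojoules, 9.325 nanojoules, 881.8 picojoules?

881.8 picojoules

379.5 nanojoules = 0.0000003795 joules
9.325 nanojoules = 0.000000009325 joules
881.8 picojoules = 0.0000000008818 joules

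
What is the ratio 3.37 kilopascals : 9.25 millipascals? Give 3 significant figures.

(3.37e3) / (9.25e-3) = 0.3643e6

364000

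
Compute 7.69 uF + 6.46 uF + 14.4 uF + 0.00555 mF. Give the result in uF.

34.1 uF

In uF:
  7.69 uF → 7.69
  6.46 uF → 6.46
  14.4 uF → 14.4
  0.00555 mF = 0.00555e3 uF = 5.55
Sum: 7.69 + 6.46 + 14.4 + 5.55 = 34.1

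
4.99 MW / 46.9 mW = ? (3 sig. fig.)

106000000

(4.99e6) / (46.9e-3) = 0.1064e9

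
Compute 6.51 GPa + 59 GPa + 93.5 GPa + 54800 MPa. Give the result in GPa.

In GPa:
  6.51 GPa → 6.51
  59 GPa → 59
  93.5 GPa → 93.5
  54800 MPa = 54800 × 10^-3 GPa = 54.8
Sum: 6.51 + 59 + 93.5 + 54.8 = 213.81

213.81 GPa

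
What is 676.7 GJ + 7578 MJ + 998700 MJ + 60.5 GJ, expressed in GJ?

1743.478 GJ

In GJ:
  676.7 GJ → 676.7
  7578 MJ = 7578 × 10^-3 GJ = 7.578
  998700 MJ = 998700 × 10^-3 GJ = 998.7
  60.5 GJ → 60.5
Sum: 676.7 + 7.578 + 998.7 + 60.5 = 1743.478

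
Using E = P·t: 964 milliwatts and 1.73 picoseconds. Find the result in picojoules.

1.66772 picojoules

964 × 10^-3 × 1.73 × 10^-12 = 1667.72 × 10^-15 J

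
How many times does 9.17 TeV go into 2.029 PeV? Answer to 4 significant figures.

221.3

(2.029 × 10¹⁵) / (9.17 × 10¹²) = 0.22126 × 10³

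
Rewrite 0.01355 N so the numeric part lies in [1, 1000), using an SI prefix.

= 13.55 × 10^-3 N; 10^-3 is milli.

13.55 mN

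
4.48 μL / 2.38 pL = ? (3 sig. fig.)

1880000

(4.48e-6) / (2.38e-12) = 1.882e6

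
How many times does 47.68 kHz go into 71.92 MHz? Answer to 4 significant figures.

(71.92 × 10⁶) / (47.68 × 10³) = 1.5084 × 10³

1508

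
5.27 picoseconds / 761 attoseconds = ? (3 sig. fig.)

6930

(5.27e-12) / (761e-18) = 0.006925e6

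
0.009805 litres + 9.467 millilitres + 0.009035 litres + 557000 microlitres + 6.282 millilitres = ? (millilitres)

In millilitres:
  0.009805 litres = 0.009805e3 millilitres = 9.805
  9.467 millilitres → 9.467
  0.009035 litres = 0.009035e3 millilitres = 9.035
  557000 microlitres = 557000e-3 millilitres = 557
  6.282 millilitres → 6.282
Sum: 9.805 + 9.467 + 9.035 + 557 + 6.282 = 591.589

591.589 millilitres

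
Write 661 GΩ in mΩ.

661000000000000 mΩ

giga = 10⁹, milli = 10⁻³; factor is 10¹².
661 × 10¹² = 661000000000000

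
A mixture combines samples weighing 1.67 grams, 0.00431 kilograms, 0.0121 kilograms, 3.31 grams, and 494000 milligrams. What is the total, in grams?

In grams:
  1.67 grams → 1.67
  0.00431 kilograms = 0.00431 × 10^3 grams = 4.31
  0.0121 kilograms = 0.0121 × 10^3 grams = 12.1
  3.31 grams → 3.31
  494000 milligrams = 494000 × 10^-3 grams = 494
Sum: 1.67 + 4.31 + 12.1 + 3.31 + 494 = 515.39

515.39 grams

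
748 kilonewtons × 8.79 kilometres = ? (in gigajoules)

748e3 × 8.79e3 = 6574.92e6 J

6.57492 gigajoules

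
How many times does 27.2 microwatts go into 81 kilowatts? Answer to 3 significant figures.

2980000000

(81e3) / (27.2e-6) = 2.978e9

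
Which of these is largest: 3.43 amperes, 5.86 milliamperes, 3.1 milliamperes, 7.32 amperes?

7.32 amperes

3.43 amperes = 3.43 amperes
5.86 milliamperes = 0.00586 amperes
3.1 milliamperes = 0.0031 amperes
7.32 amperes = 7.32 amperes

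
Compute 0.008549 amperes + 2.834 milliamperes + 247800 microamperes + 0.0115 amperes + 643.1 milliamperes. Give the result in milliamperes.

913.783 milliamperes

In milliamperes:
  0.008549 amperes = 0.008549 × 10³ milliamperes = 8.549
  2.834 milliamperes → 2.834
  247800 microamperes = 247800 × 10⁻³ milliamperes = 247.8
  0.0115 amperes = 0.0115 × 10³ milliamperes = 11.5
  643.1 milliamperes → 643.1
Sum: 8.549 + 2.834 + 247.8 + 11.5 + 643.1 = 913.783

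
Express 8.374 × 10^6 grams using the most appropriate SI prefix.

8.374 megagrams

= 8.374 × 10^6 grams; 10^6 is mega.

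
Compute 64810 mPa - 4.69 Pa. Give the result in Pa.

60.12 Pa

In Pa:
  64810 mPa = 64810 × 10⁻³ Pa = 64.81
  4.69 Pa → 4.69
Difference: 64.81 - 4.69 = 60.12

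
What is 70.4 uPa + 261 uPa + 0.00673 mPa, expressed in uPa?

In uPa:
  70.4 uPa → 70.4
  261 uPa → 261
  0.00673 mPa = 0.00673 × 10^3 uPa = 6.73
Sum: 70.4 + 261 + 6.73 = 338.13

338.13 uPa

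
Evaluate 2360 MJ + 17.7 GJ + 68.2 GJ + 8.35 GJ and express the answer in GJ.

In GJ:
  2360 MJ = 2360 × 10⁻³ GJ = 2.36
  17.7 GJ → 17.7
  68.2 GJ → 68.2
  8.35 GJ → 8.35
Sum: 2.36 + 17.7 + 68.2 + 8.35 = 96.61

96.61 GJ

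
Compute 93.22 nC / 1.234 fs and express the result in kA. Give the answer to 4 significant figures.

75540 kA

(93.22 × 10⁻⁹) / (1.234 × 10⁻¹⁵) = 75.5429 × 10⁶ A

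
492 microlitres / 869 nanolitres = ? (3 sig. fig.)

566

(492 × 10^-6) / (869 × 10^-9) = 0.5662 × 10^3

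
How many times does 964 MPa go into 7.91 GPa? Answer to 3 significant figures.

8.21

(7.91 × 10⁹) / (964 × 10⁶) = 0.008205 × 10³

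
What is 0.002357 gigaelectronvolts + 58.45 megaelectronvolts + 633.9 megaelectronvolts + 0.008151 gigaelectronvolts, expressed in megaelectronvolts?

In megaelectronvolts:
  0.002357 gigaelectronvolts = 0.002357 × 10³ megaelectronvolts = 2.357
  58.45 megaelectronvolts → 58.45
  633.9 megaelectronvolts → 633.9
  0.008151 gigaelectronvolts = 0.008151 × 10³ megaelectronvolts = 8.151
Sum: 2.357 + 58.45 + 633.9 + 8.151 = 702.858

702.858 megaelectronvolts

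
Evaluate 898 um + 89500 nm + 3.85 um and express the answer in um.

In um:
  898 um → 898
  89500 nm = 89500 × 10⁻³ um = 89.5
  3.85 um → 3.85
Sum: 898 + 89.5 + 3.85 = 991.35

991.35 um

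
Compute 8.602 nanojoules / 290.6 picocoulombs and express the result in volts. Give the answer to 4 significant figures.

(8.602 × 10⁻⁹) / (290.6 × 10⁻¹²) = 0.0296008 × 10³ V

29.60 volts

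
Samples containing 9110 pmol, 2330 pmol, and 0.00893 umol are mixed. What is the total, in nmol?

In nmol:
  9110 pmol = 9110 × 10⁻³ nmol = 9.11
  2330 pmol = 2330 × 10⁻³ nmol = 2.33
  0.00893 umol = 0.00893 × 10³ nmol = 8.93
Sum: 9.11 + 2.33 + 8.93 = 20.37

20.37 nmol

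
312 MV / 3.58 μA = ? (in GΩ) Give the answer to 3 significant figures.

87200 GΩ

(312 × 10⁶) / (3.58 × 10⁻⁶) = 87.151 × 10¹² Ω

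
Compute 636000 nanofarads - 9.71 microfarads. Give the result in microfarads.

In microfarads:
  636000 nanofarads = 636000e-3 microfarads = 636
  9.71 microfarads → 9.71
Difference: 636 - 9.71 = 626.29

626.29 microfarads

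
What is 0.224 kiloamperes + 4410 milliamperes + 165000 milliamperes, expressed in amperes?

In amperes:
  0.224 kiloamperes = 0.224e3 amperes = 224
  4410 milliamperes = 4410e-3 amperes = 4.41
  165000 milliamperes = 165000e-3 amperes = 165
Sum: 224 + 4.41 + 165 = 393.41

393.41 amperes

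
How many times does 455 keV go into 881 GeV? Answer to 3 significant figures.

1940000

(881e9) / (455e3) = 1.936e6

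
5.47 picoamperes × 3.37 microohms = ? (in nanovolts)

5.47 × 10⁻¹² × 3.37 × 10⁻⁶ = 18.4339 × 10⁻¹⁸ V

0.0000000184339 nanovolts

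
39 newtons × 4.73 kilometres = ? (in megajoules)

39 × 4.73e3 = 184.47e3 J

0.18447 megajoules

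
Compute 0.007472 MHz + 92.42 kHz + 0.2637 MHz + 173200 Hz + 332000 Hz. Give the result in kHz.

In kHz:
  0.007472 MHz = 0.007472e3 kHz = 7.472
  92.42 kHz → 92.42
  0.2637 MHz = 0.2637e3 kHz = 263.7
  173200 Hz = 173200e-3 kHz = 173.2
  332000 Hz = 332000e-3 kHz = 332
Sum: 7.472 + 92.42 + 263.7 + 173.2 + 332 = 868.792

868.792 kHz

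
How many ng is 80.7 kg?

80700000000000 ng

kilo = 1e3, nano = 1e-9; factor is 1e12.
80.7 × 1e12 = 80700000000000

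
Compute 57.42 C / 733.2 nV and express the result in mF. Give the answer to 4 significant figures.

78310000000 mF

(57.42) / (733.2 × 10⁻⁹) = 0.0783142 × 10⁹ F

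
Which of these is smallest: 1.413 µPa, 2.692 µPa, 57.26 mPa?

1.413 µPa = 0.000001413 Pa
2.692 µPa = 0.000002692 Pa
57.26 mPa = 0.05726 Pa

1.413 µPa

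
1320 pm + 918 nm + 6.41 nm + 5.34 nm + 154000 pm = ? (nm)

In nm:
  1320 pm = 1320 × 10^-3 nm = 1.32
  918 nm → 918
  6.41 nm → 6.41
  5.34 nm → 5.34
  154000 pm = 154000 × 10^-3 nm = 154
Sum: 1.32 + 918 + 6.41 + 5.34 + 154 = 1085.07

1085.07 nm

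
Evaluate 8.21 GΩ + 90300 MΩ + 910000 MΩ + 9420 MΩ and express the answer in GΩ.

In GΩ:
  8.21 GΩ → 8.21
  90300 MΩ = 90300e-3 GΩ = 90.3
  910000 MΩ = 910000e-3 GΩ = 910
  9420 MΩ = 9420e-3 GΩ = 9.42
Sum: 8.21 + 90.3 + 910 + 9.42 = 1017.93

1017.93 GΩ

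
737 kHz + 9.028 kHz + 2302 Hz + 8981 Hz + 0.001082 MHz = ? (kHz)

In kHz:
  737 kHz → 737
  9.028 kHz → 9.028
  2302 Hz = 2302 × 10⁻³ kHz = 2.302
  8981 Hz = 8981 × 10⁻³ kHz = 8.981
  0.001082 MHz = 0.001082 × 10³ kHz = 1.082
Sum: 737 + 9.028 + 2.302 + 8.981 + 1.082 = 758.393

758.393 kHz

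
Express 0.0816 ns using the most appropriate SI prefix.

81.6 ps

= 81.6 × 10⁻¹² s; 10⁻¹² is pico.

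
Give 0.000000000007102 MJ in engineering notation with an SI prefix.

7.102 µJ

= 7.102e-6 J; 1e-6 is micro.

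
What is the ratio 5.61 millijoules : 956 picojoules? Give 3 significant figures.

5870000

(5.61 × 10⁻³) / (956 × 10⁻¹²) = 0.005868 × 10⁹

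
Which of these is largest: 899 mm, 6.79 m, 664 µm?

6.79 m

899 mm = 0.899 m
6.79 m = 6.79 m
664 µm = 0.000664 m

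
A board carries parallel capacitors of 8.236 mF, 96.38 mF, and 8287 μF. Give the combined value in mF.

In mF:
  8.236 mF → 8.236
  96.38 mF → 96.38
  8287 μF = 8287e-3 mF = 8.287
Sum: 8.236 + 96.38 + 8.287 = 112.903

112.903 mF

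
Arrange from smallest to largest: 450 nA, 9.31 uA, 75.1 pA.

450 nA = 0.00000045 A
9.31 uA = 0.00000931 A
75.1 pA = 0.0000000000751 A

75.1 pA < 450 nA < 9.31 uA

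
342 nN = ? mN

0.000342 mN

nano = 10⁻⁹, milli = 10⁻³; factor is 10⁻⁶.
342 × 10⁻⁶ = 0.000342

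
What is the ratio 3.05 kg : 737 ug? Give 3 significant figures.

(3.05e3) / (737e-6) = 0.004138e9

4140000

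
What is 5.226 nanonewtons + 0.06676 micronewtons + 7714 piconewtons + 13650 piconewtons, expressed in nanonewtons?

In nanonewtons:
  5.226 nanonewtons → 5.226
  0.06676 micronewtons = 0.06676e3 nanonewtons = 66.76
  7714 piconewtons = 7714e-3 nanonewtons = 7.714
  13650 piconewtons = 13650e-3 nanonewtons = 13.65
Sum: 5.226 + 66.76 + 7.714 + 13.65 = 93.35

93.35 nanonewtons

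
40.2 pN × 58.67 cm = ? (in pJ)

40.2e-12 × 58.67e-2 = 2358.534e-14 J

23.58534 pJ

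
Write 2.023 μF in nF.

2023 nF

micro = 1e-6, nano = 1e-9; factor is 1e3.
2.023 × 1e3 = 2023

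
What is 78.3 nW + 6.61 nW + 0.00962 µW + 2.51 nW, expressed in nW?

97.04 nW

In nW:
  78.3 nW → 78.3
  6.61 nW → 6.61
  0.00962 µW = 0.00962 × 10^3 nW = 9.62
  2.51 nW → 2.51
Sum: 78.3 + 6.61 + 9.62 + 2.51 = 97.04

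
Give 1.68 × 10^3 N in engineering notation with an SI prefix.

1.68 kN

= 1.68 × 10^3 N; 10^3 is kilo.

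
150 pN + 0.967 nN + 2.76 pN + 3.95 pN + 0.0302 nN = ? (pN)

In pN:
  150 pN → 150
  0.967 nN = 0.967 × 10³ pN = 967
  2.76 pN → 2.76
  3.95 pN → 3.95
  0.0302 nN = 0.0302 × 10³ pN = 30.2
Sum: 150 + 967 + 2.76 + 3.95 + 30.2 = 1153.91

1153.91 pN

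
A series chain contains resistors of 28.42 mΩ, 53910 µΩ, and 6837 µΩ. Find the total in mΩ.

In mΩ:
  28.42 mΩ → 28.42
  53910 µΩ = 53910e-3 mΩ = 53.91
  6837 µΩ = 6837e-3 mΩ = 6.837
Sum: 28.42 + 53.91 + 6.837 = 89.167

89.167 mΩ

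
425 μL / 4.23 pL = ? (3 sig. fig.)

(425 × 10⁻⁶) / (4.23 × 10⁻¹²) = 100.5 × 10⁶

100000000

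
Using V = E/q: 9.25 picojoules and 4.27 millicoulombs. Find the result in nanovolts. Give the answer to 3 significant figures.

2.17 nanovolts

(9.25e-12) / (4.27e-3) = 2.1663e-9 V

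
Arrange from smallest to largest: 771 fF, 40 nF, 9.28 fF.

771 fF = 0.000000000000771 F
40 nF = 0.00000004 F
9.28 fF = 0.00000000000000928 F

9.28 fF < 771 fF < 40 nF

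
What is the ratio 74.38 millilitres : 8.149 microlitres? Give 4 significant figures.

(74.38 × 10^-3) / (8.149 × 10^-6) = 9.1275 × 10^3

9128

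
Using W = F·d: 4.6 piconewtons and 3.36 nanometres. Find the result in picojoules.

0.000000015456 picojoules

4.6 × 10⁻¹² × 3.36 × 10⁻⁹ = 15.456 × 10⁻²¹ J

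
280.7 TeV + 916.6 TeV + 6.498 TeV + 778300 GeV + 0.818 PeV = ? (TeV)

2800.098 TeV

In TeV:
  280.7 TeV → 280.7
  916.6 TeV → 916.6
  6.498 TeV → 6.498
  778300 GeV = 778300 × 10^-3 TeV = 778.3
  0.818 PeV = 0.818 × 10^3 TeV = 818
Sum: 280.7 + 916.6 + 6.498 + 778.3 + 818 = 2800.098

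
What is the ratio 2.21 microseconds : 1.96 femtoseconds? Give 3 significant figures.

(2.21 × 10^-6) / (1.96 × 10^-15) = 1.128 × 10^9

1130000000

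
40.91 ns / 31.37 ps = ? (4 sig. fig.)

1304

(40.91 × 10⁻⁹) / (31.37 × 10⁻¹²) = 1.3041 × 10³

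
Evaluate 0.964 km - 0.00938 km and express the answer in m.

954.62 m

In m:
  0.964 km = 0.964 × 10^3 m = 964
  0.00938 km = 0.00938 × 10^3 m = 9.38
Difference: 964 - 9.38 = 954.62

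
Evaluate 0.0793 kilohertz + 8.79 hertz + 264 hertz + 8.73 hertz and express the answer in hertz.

In hertz:
  0.0793 kilohertz = 0.0793 × 10^3 hertz = 79.3
  8.79 hertz → 8.79
  264 hertz → 264
  8.73 hertz → 8.73
Sum: 79.3 + 8.79 + 264 + 8.73 = 360.82

360.82 hertz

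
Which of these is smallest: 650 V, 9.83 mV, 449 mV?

9.83 mV

650 V = 650 V
9.83 mV = 0.00983 V
449 mV = 0.449 V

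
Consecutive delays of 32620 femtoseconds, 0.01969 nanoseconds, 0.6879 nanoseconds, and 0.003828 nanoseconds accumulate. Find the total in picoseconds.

In picoseconds:
  32620 femtoseconds = 32620e-3 picoseconds = 32.62
  0.01969 nanoseconds = 0.01969e3 picoseconds = 19.69
  0.6879 nanoseconds = 0.6879e3 picoseconds = 687.9
  0.003828 nanoseconds = 0.003828e3 picoseconds = 3.828
Sum: 32.62 + 19.69 + 687.9 + 3.828 = 744.038

744.038 picoseconds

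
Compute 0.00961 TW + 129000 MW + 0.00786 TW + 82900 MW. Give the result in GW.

In GW:
  0.00961 TW = 0.00961 × 10³ GW = 9.61
  129000 MW = 129000 × 10⁻³ GW = 129
  0.00786 TW = 0.00786 × 10³ GW = 7.86
  82900 MW = 82900 × 10⁻³ GW = 82.9
Sum: 9.61 + 129 + 7.86 + 82.9 = 229.37

229.37 GW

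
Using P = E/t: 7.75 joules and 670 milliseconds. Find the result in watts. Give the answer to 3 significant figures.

11.6 watts

(7.75) / (670e-3) = 0.011567e3 W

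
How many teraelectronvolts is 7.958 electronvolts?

(no prefix) = 10⁰, tera = 10¹²; factor is 10⁻¹².
7.958 × 10⁻¹² = 0.000000000007958

0.000000000007958 teraelectronvolts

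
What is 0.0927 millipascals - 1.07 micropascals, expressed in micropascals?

91.63 micropascals

In micropascals:
  0.0927 millipascals = 0.0927 × 10³ micropascals = 92.7
  1.07 micropascals → 1.07
Difference: 92.7 - 1.07 = 91.63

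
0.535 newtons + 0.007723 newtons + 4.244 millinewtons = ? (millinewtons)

546.967 millinewtons

In millinewtons:
  0.535 newtons = 0.535e3 millinewtons = 535
  0.007723 newtons = 0.007723e3 millinewtons = 7.723
  4.244 millinewtons → 4.244
Sum: 535 + 7.723 + 4.244 = 546.967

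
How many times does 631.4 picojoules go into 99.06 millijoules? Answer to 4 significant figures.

(99.06e-3) / (631.4e-12) = 0.15689e9

156900000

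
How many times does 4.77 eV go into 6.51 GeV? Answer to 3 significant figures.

1360000000

(6.51 × 10⁹) / (4.77) = 1.365 × 10⁹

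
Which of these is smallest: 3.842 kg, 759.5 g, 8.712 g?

3.842 kg = 3842 g
759.5 g = 759.5 g
8.712 g = 8.712 g

8.712 g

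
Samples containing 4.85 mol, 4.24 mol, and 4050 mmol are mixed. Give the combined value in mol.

In mol:
  4.85 mol → 4.85
  4.24 mol → 4.24
  4050 mmol = 4050e-3 mol = 4.05
Sum: 4.85 + 4.24 + 4.05 = 13.14

13.14 mol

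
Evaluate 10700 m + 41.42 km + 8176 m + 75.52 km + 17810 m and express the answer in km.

In km:
  10700 m = 10700e-3 km = 10.7
  41.42 km → 41.42
  8176 m = 8176e-3 km = 8.176
  75.52 km → 75.52
  17810 m = 17810e-3 km = 17.81
Sum: 10.7 + 41.42 + 8.176 + 75.52 + 17.81 = 153.626

153.626 km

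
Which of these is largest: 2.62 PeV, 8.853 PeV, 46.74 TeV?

8.853 PeV

2.62 PeV = 2620000000000000 eV
8.853 PeV = 8853000000000000 eV
46.74 TeV = 46740000000000 eV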